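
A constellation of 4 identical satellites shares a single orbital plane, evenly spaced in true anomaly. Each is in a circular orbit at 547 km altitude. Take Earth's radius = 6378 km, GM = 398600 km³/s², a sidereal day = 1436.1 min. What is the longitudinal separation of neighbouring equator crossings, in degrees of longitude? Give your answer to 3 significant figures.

Semi-major axis a = 6378 + 547 = 6925 km. Period T = 2π√(a³/μ) = 2π√(6925³/398600) = 5735.1 s = 95.58 min.
Single-satellite node shift = (5735.1/86166) × 360° = 23.96°.
With 4 satellites evenly phased, successive equator crossings are 23.96/4 = 5.990° apart.

5.99°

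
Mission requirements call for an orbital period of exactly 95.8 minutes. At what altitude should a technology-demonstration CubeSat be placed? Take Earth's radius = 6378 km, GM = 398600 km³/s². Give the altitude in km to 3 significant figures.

557 km

T = 95.8 min = 5748.0 s.
From T = 2π√(a³/μ): a = (μ T²/4π²)^(1/3) = (398600 × 5748.0² / 4π²)^(1/3) = 6935 km.
Altitude h = a − R = 6935 − 6378 = 557 km.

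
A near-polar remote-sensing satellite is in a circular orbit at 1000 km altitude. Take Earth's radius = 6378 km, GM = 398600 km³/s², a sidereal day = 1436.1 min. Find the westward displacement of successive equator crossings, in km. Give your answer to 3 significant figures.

2930 km

Semi-major axis a = 6378 + 1000 = 7378 km. Period T = 2π√(a³/μ) = 2π√(7378³/398600) = 6306.9 s = 105.12 min.
During one orbit Earth rotates (6306.9 / 86166) × 360° = 26.35°.
At the equator that is 26.35° × (2π·6378/360) km/° = 26.35 × 111.3 = 2933 km.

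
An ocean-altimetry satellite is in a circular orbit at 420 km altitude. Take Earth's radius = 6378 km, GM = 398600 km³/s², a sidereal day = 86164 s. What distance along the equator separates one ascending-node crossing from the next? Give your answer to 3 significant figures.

2590 km

Semi-major axis a = 6378 + 420 = 6798 km. Period T = 2π√(a³/μ) = 2π√(6798³/398600) = 5578.1 s = 92.97 min.
During one orbit Earth rotates (5578.1 / 86164) × 360° = 23.31°.
At the equator that is 23.31° × (2π·6378/360) km/° = 23.31 × 111.3 = 2594 km.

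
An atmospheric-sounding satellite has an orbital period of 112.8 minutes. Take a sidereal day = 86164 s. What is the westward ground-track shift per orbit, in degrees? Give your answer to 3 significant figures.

28.3°

T = 112.8 min = 6768.0 s.
During one orbit Earth rotates (6768.0 / 86164) × 360° = 28.28°.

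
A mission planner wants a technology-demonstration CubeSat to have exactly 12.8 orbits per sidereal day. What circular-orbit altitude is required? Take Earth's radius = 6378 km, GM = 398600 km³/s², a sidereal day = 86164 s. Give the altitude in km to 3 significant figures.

Required period T = 86164 / 12.8 = 6731.6 s.
From T = 2π√(a³/μ): a = (μ T²/4π²)^(1/3) = (398600 × 6731.6² / 4π²)^(1/3) = 7706 km.
Altitude h = a − R = 7706 − 6378 = 1328 km.

1330 km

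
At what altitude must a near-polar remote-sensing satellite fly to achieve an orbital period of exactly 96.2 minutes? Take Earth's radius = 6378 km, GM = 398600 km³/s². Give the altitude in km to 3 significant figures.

T = 96.2 min = 5772.0 s.
From T = 2π√(a³/μ): a = (μ T²/4π²)^(1/3) = (398600 × 5772.0² / 4π²)^(1/3) = 6955 km.
Altitude h = a − R = 6955 − 6378 = 577 km.

577 km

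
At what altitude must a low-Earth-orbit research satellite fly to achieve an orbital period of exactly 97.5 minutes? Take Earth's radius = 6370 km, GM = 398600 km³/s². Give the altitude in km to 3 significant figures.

T = 97.5 min = 5850.0 s.
From T = 2π√(a³/μ): a = (μ T²/4π²)^(1/3) = (398600 × 5850.0² / 4π²)^(1/3) = 7017 km.
Altitude h = a − R = 7017 − 6370 = 647 km.

647 km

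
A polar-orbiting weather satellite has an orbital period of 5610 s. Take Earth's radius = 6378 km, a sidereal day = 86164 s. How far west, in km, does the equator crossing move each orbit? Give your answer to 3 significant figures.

2610 km

During one orbit Earth rotates (5610.0 / 86164) × 360° = 23.44°.
At the equator that is 23.44° × (2π·6378/360) km/° = 23.44 × 111.3 = 2609 km.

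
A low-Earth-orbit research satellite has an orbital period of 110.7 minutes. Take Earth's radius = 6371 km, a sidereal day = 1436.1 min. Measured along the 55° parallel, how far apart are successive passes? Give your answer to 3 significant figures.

1770 km

T = 110.7 min = 6642.0 s.
Node shift per orbit = (6642.0/86166) × 360° = 27.75°.
Equatorial spacing = 27.75 × 111.2 km/° = 3086 km.
At 55° latitude, spacing = 3086 × cos(55°) = 1770 km.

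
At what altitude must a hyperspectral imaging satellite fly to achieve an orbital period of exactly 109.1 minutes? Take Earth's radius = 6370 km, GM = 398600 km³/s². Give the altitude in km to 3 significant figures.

T = 109.1 min = 6546.0 s.
From T = 2π√(a³/μ): a = (μ T²/4π²)^(1/3) = (398600 × 6546.0² / 4π²)^(1/3) = 7563 km.
Altitude h = a − R = 7563 − 6370 = 1193 km.

1190 km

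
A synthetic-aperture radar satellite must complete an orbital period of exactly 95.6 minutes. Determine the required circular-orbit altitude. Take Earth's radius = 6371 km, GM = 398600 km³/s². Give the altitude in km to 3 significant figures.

T = 95.6 min = 5736.0 s.
From T = 2π√(a³/μ): a = (μ T²/4π²)^(1/3) = (398600 × 5736.0² / 4π²)^(1/3) = 6926 km.
Altitude h = a − R = 6926 − 6371 = 555 km.

555 km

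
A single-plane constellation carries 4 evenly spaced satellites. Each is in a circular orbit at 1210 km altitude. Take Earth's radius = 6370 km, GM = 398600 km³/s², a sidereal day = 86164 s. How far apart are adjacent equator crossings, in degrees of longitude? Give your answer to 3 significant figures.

Semi-major axis a = 6370 + 1210 = 7580 km. Period T = 2π√(a³/μ) = 2π√(7580³/398600) = 6567.7 s = 109.46 min.
Single-satellite node shift = (6567.7/86164) × 360° = 27.44°.
With 4 satellites evenly phased, successive equator crossings are 27.44/4 = 6.860° apart.

6.86°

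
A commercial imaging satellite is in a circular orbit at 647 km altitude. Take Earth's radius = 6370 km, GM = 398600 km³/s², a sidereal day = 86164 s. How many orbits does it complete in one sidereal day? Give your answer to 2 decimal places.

14.73

Semi-major axis a = 6370 + 647 = 7017 km. Period T = 2π√(a³/μ) = 2π√(7017³/398600) = 5849.8 s = 97.50 min.
Orbits per sidereal day = 86164 / 5849.8 = 14.729.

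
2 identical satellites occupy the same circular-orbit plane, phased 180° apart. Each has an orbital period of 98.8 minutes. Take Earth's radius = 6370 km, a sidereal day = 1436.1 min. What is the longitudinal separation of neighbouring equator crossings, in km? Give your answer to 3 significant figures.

1380 km

T = 98.8 min = 5928.0 s.
Single-satellite node shift = (5928.0/86166) × 360° = 24.77°.
With 2 satellites evenly phased, successive equator crossings are 24.77/2 = 12.384° apart.
That is 12.384 × 111.2 = 1377 km at the equator.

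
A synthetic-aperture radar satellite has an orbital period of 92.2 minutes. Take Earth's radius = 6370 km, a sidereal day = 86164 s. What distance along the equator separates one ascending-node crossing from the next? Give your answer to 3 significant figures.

T = 92.2 min = 5532.0 s.
During one orbit Earth rotates (5532.0 / 86164) × 360° = 23.11°.
At the equator that is 23.11° × (2π·6370/360) km/° = 23.11 × 111.2 = 2570 km.

2570 km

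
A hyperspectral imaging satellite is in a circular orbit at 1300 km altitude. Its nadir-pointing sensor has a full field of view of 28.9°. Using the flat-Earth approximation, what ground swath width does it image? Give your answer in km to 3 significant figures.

Half-angle = 28.9°/2 = 14.45°.
Swath width ≈ 2h·tan(θ/2) = 2 × 1300 × tan(14.45°) = 670.0 km.

670 km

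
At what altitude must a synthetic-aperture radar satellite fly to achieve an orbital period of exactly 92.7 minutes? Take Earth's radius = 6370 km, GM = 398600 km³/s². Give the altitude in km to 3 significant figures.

T = 92.7 min = 5562.0 s.
From T = 2π√(a³/μ): a = (μ T²/4π²)^(1/3) = (398600 × 5562.0² / 4π²)^(1/3) = 6785 km.
Altitude h = a − R = 6785 − 6370 = 415 km.

415 km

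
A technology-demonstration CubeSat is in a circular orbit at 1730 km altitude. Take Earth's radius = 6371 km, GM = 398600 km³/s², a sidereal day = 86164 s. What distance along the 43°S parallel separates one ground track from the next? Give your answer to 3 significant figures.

Semi-major axis a = 6371 + 1730 = 8101 km. Period T = 2π√(a³/μ) = 2π√(8101³/398600) = 7256.4 s = 120.94 min.
Node shift per orbit = (7256.4/86164) × 360° = 30.32°.
Equatorial spacing = 30.32 × 111.2 km/° = 3371 km.
At 43° latitude, spacing = 3371 × cos(43°) = 2466 km.

2470 km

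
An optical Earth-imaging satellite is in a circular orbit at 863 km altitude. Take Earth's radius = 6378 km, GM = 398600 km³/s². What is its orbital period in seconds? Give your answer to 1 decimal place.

Semi-major axis a = 6378 + 863 = 7241 km. Period T = 2π√(a³/μ) = 2π√(7241³/398600) = 6132.1 s = 102.20 min.

6132.1 seconds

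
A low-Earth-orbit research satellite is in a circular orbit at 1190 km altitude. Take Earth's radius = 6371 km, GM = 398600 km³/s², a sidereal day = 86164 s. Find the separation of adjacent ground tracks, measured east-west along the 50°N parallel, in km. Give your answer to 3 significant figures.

1950 km

Semi-major axis a = 6371 + 1190 = 7561 km. Period T = 2π√(a³/μ) = 2π√(7561³/398600) = 6543.0 s = 109.05 min.
Node shift per orbit = (6543.0/86164) × 360° = 27.34°.
Equatorial spacing = 27.34 × 111.2 km/° = 3040 km.
At 50° latitude, spacing = 3040 × cos(50°) = 1954 km.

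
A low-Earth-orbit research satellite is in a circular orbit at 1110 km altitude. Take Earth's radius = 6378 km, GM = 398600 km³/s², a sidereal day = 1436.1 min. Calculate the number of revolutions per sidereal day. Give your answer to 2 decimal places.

Semi-major axis a = 6378 + 1110 = 7488 km. Period T = 2π√(a³/μ) = 2π√(7488³/398600) = 6448.5 s = 107.48 min.
Orbits per sidereal day = 86166 / 6448.5 = 13.362.

13.36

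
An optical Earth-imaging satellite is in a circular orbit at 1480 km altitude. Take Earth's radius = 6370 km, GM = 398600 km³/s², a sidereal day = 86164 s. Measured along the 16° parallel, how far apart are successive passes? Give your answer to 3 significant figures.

3090 km

Semi-major axis a = 6370 + 1480 = 7850 km. Period T = 2π√(a³/μ) = 2π√(7850³/398600) = 6921.7 s = 115.36 min.
Node shift per orbit = (6921.7/86164) × 360° = 28.92°.
Equatorial spacing = 28.92 × 111.2 km/° = 3215 km.
At 16° latitude, spacing = 3215 × cos(16°) = 3091 km.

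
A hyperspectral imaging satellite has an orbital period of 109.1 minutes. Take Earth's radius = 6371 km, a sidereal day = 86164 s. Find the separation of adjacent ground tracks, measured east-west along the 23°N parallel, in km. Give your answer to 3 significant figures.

T = 109.1 min = 6546.0 s.
Node shift per orbit = (6546.0/86164) × 360° = 27.35°.
Equatorial spacing = 27.35 × 111.2 km/° = 3041 km.
At 23° latitude, spacing = 3041 × cos(23°) = 2799 km.

2800 km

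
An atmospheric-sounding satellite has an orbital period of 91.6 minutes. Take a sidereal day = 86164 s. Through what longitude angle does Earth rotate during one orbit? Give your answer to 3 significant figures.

23.0°

T = 91.6 min = 5496.0 s.
During one orbit Earth rotates (5496.0 / 86164) × 360° = 22.96°.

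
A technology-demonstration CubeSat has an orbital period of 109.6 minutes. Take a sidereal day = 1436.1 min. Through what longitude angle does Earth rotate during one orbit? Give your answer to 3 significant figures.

T = 109.6 min = 6576.0 s.
During one orbit Earth rotates (6576.0 / 86166) × 360° = 27.47°.

27.5°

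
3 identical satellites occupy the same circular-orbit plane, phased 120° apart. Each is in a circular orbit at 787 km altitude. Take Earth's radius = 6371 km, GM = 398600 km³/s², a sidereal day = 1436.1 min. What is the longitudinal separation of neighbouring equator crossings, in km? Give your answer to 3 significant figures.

933 km

Semi-major axis a = 6371 + 787 = 7158 km. Period T = 2π√(a³/μ) = 2π√(7158³/398600) = 6027.0 s = 100.45 min.
Single-satellite node shift = (6027.0/86166) × 360° = 25.18°.
With 3 satellites evenly phased, successive equator crossings are 25.18/3 = 8.394° apart.
That is 8.394 × 111.2 = 933 km at the equator.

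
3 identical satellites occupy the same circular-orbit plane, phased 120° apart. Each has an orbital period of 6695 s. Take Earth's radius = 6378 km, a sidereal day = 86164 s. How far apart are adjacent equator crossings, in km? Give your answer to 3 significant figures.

Single-satellite node shift = (6695.0/86164) × 360° = 27.97°.
With 3 satellites evenly phased, successive equator crossings are 27.97/3 = 9.324° apart.
That is 9.324 × 111.3 = 1038 km at the equator.

1040 km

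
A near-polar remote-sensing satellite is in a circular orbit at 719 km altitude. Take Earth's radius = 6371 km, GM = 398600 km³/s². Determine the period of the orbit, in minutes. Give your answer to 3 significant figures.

Semi-major axis a = 6371 + 719 = 7090 km. Period T = 2π√(a³/μ) = 2π√(7090³/398600) = 5941.3 s = 99.02 min.

99.0 min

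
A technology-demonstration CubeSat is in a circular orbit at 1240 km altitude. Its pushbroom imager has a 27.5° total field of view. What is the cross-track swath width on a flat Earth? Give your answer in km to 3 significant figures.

Half-angle = 27.5°/2 = 13.75°.
Swath width ≈ 2h·tan(θ/2) = 2 × 1240 × tan(13.75°) = 606.9 km.

607 km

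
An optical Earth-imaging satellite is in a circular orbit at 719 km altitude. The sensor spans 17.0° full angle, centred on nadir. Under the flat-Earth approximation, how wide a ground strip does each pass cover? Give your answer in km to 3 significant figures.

215 km

Half-angle = 17.0°/2 = 8.5°.
Swath width ≈ 2h·tan(θ/2) = 2 × 719 × tan(8.5°) = 214.9 km.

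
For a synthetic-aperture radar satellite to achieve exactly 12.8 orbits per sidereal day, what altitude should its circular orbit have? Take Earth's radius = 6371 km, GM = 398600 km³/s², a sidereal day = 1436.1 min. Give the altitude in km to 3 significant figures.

Required period T = 86166 / 12.8 = 6731.7 s.
From T = 2π√(a³/μ): a = (μ T²/4π²)^(1/3) = (398600 × 6731.7² / 4π²)^(1/3) = 7706 km.
Altitude h = a − R = 7706 − 6371 = 1335 km.

1330 km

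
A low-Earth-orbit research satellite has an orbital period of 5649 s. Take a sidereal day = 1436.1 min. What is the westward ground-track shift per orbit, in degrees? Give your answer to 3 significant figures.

23.6°

During one orbit Earth rotates (5649.0 / 86166) × 360° = 23.60°.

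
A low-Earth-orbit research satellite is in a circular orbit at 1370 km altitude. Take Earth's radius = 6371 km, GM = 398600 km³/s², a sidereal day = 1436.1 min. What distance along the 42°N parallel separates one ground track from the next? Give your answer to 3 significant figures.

Semi-major axis a = 6371 + 1370 = 7741 km. Period T = 2π√(a³/μ) = 2π√(7741³/398600) = 6778.1 s = 112.97 min.
Node shift per orbit = (6778.1/86166) × 360° = 28.32°.
Equatorial spacing = 28.32 × 111.2 km/° = 3149 km.
At 42° latitude, spacing = 3149 × cos(42°) = 2340 km.

2340 km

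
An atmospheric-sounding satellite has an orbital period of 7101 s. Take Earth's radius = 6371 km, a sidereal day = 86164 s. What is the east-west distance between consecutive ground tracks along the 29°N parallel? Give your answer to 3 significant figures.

Node shift per orbit = (7101.0/86164) × 360° = 29.67°.
Equatorial spacing = 29.67 × 111.2 km/° = 3299 km.
At 29° latitude, spacing = 3299 × cos(29°) = 2885 km.

2890 km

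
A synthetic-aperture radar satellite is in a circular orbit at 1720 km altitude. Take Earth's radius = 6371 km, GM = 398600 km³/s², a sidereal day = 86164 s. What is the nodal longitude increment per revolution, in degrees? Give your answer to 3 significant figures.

Semi-major axis a = 6371 + 1720 = 8091 km. Period T = 2π√(a³/μ) = 2π√(8091³/398600) = 7242.9 s = 120.72 min.
During one orbit Earth rotates (7242.9 / 86164) × 360° = 30.26°.

30.3°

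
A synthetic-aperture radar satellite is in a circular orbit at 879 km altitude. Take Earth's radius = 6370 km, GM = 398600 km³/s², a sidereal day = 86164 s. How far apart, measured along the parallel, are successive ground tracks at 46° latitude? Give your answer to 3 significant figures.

1980 km

Semi-major axis a = 6370 + 879 = 7249 km. Period T = 2π√(a³/μ) = 2π√(7249³/398600) = 6142.3 s = 102.37 min.
Node shift per orbit = (6142.3/86164) × 360° = 25.66°.
Equatorial spacing = 25.66 × 111.2 km/° = 2853 km.
At 46° latitude, spacing = 2853 × cos(46°) = 1982 km.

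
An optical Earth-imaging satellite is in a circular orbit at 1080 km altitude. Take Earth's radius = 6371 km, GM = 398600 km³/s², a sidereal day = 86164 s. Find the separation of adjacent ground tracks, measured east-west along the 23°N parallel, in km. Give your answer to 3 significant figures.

2740 km

Semi-major axis a = 6371 + 1080 = 7451 km. Period T = 2π√(a³/μ) = 2π√(7451³/398600) = 6400.8 s = 106.68 min.
Node shift per orbit = (6400.8/86164) × 360° = 26.74°.
Equatorial spacing = 26.74 × 111.2 km/° = 2974 km.
At 23° latitude, spacing = 2974 × cos(23°) = 2737 km.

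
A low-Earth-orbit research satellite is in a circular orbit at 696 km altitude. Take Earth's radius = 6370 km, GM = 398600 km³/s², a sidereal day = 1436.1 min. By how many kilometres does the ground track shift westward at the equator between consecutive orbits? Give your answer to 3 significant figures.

Semi-major axis a = 6370 + 696 = 7066 km. Period T = 2π√(a³/μ) = 2π√(7066³/398600) = 5911.1 s = 98.52 min.
During one orbit Earth rotates (5911.1 / 86166) × 360° = 24.70°.
At the equator that is 24.70° × (2π·6370/360) km/° = 24.70 × 111.2 = 2746 km.

2750 km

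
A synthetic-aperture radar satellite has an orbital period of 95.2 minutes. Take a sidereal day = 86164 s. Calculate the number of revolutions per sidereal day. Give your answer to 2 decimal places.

15.08

T = 95.2 min = 5712.0 s.
Orbits per sidereal day = 86164 / 5712.0 = 15.085.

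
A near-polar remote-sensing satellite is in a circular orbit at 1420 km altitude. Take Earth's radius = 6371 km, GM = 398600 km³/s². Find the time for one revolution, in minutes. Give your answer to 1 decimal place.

Semi-major axis a = 6371 + 1420 = 7791 km. Period T = 2π√(a³/μ) = 2π√(7791³/398600) = 6843.9 s = 114.06 min.

114.1 min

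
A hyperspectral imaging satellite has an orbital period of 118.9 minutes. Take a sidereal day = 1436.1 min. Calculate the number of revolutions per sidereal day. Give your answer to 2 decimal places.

12.08

T = 118.9 min = 7134.0 s.
Orbits per sidereal day = 86166 / 7134.0 = 12.078.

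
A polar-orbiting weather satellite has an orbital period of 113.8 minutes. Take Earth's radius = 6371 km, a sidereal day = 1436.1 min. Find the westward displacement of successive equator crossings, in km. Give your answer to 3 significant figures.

3170 km

T = 113.8 min = 6828.0 s.
During one orbit Earth rotates (6828.0 / 86166) × 360° = 28.53°.
At the equator that is 28.53° × (2π·6371/360) km/° = 28.53 × 111.2 = 3172 km.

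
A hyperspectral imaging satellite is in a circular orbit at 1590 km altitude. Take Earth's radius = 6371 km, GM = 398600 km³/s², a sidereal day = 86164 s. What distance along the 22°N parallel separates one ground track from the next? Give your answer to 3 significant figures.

Semi-major axis a = 6371 + 1590 = 7961 km. Period T = 2π√(a³/μ) = 2π√(7961³/398600) = 7069.1 s = 117.82 min.
Node shift per orbit = (7069.1/86164) × 360° = 29.54°.
Equatorial spacing = 29.54 × 111.2 km/° = 3284 km.
At 22° latitude, spacing = 3284 × cos(22°) = 3045 km.

3050 km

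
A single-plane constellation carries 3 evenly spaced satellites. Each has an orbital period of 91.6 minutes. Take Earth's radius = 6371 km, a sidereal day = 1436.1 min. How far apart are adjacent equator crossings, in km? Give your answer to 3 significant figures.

T = 91.6 min = 5496.0 s.
Single-satellite node shift = (5496.0/86166) × 360° = 22.96°.
With 3 satellites evenly phased, successive equator crossings are 22.96/3 = 7.654° apart.
That is 7.654 × 111.2 = 851 km at the equator.

851 km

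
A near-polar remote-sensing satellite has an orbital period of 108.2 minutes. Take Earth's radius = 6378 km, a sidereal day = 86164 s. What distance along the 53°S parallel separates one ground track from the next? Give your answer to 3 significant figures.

T = 108.2 min = 6492.0 s.
Node shift per orbit = (6492.0/86164) × 360° = 27.12°.
Equatorial spacing = 27.12 × 111.3 km/° = 3019 km.
At 53° latitude, spacing = 3019 × cos(53°) = 1817 km.

1820 km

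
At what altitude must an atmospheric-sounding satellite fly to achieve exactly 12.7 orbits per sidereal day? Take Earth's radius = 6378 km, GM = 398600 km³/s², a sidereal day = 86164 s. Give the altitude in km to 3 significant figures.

1370 km

Required period T = 86164 / 12.7 = 6784.6 s.
From T = 2π√(a³/μ): a = (μ T²/4π²)^(1/3) = (398600 × 6784.6² / 4π²)^(1/3) = 7746 km.
Altitude h = a − R = 7746 − 6378 = 1368 km.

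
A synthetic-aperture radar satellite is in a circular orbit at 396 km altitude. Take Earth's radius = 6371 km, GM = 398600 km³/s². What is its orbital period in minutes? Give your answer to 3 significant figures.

92.3 min

Semi-major axis a = 6371 + 396 = 6767 km. Period T = 2π√(a³/μ) = 2π√(6767³/398600) = 5539.9 s = 92.33 min.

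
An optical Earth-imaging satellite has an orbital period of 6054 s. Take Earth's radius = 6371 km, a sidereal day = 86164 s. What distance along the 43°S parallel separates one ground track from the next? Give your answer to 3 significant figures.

2060 km

Node shift per orbit = (6054.0/86164) × 360° = 25.29°.
Equatorial spacing = 25.29 × 111.2 km/° = 2813 km.
At 43° latitude, spacing = 2813 × cos(43°) = 2057 km.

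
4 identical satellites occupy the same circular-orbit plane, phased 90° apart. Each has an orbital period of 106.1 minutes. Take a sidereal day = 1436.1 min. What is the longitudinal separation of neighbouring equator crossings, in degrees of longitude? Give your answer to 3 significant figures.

6.65°

T = 106.1 min = 6366.0 s.
Single-satellite node shift = (6366.0/86166) × 360° = 26.60°.
With 4 satellites evenly phased, successive equator crossings are 26.60/4 = 6.649° apart.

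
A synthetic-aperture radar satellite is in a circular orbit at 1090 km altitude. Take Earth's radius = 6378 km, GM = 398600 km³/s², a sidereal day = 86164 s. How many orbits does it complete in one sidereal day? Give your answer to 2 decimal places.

13.42

Semi-major axis a = 6378 + 1090 = 7468 km. Period T = 2π√(a³/μ) = 2π√(7468³/398600) = 6422.7 s = 107.05 min.
Orbits per sidereal day = 86164 / 6422.7 = 13.416.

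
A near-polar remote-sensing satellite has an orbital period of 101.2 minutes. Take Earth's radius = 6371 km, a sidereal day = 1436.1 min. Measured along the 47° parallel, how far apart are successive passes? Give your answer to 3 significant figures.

T = 101.2 min = 6072.0 s.
Node shift per orbit = (6072.0/86166) × 360° = 25.37°.
Equatorial spacing = 25.37 × 111.2 km/° = 2821 km.
At 47° latitude, spacing = 2821 × cos(47°) = 1924 km.

1920 km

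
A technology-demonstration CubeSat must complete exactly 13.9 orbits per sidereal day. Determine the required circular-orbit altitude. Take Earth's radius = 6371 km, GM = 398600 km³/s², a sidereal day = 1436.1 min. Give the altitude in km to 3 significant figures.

Required period T = 86166 / 13.9 = 6199.0 s.
From T = 2π√(a³/μ): a = (μ T²/4π²)^(1/3) = (398600 × 6199.0² / 4π²)^(1/3) = 7294 km.
Altitude h = a − R = 7294 − 6371 = 923 km.

923 km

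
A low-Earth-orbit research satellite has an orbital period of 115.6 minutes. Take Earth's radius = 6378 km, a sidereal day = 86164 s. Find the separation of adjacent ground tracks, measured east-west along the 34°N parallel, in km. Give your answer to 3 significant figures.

2670 km

T = 115.6 min = 6936.0 s.
Node shift per orbit = (6936.0/86164) × 360° = 28.98°.
Equatorial spacing = 28.98 × 111.3 km/° = 3226 km.
At 34° latitude, spacing = 3226 × cos(34°) = 2674 km.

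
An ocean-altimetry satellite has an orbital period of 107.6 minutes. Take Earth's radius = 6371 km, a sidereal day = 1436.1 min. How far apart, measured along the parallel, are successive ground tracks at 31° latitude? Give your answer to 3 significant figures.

T = 107.6 min = 6456.0 s.
Node shift per orbit = (6456.0/86166) × 360° = 26.97°.
Equatorial spacing = 26.97 × 111.2 km/° = 2999 km.
At 31° latitude, spacing = 2999 × cos(31°) = 2571 km.

2570 km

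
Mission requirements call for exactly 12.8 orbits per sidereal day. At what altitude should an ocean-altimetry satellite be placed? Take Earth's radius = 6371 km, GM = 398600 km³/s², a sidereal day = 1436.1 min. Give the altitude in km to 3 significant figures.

1330 km

Required period T = 86166 / 12.8 = 6731.7 s.
From T = 2π√(a³/μ): a = (μ T²/4π²)^(1/3) = (398600 × 6731.7² / 4π²)^(1/3) = 7706 km.
Altitude h = a − R = 7706 − 6371 = 1335 km.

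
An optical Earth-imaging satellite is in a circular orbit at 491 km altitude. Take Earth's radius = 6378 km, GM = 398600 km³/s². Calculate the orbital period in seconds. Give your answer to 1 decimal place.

Semi-major axis a = 6378 + 491 = 6869 km. Period T = 2π√(a³/μ) = 2π√(6869³/398600) = 5665.7 s = 94.43 min.

5665.7 seconds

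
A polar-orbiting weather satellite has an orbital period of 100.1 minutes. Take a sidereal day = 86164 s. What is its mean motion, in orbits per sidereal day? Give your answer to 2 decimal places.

T = 100.1 min = 6006.0 s.
Orbits per sidereal day = 86164 / 6006.0 = 14.346.

14.35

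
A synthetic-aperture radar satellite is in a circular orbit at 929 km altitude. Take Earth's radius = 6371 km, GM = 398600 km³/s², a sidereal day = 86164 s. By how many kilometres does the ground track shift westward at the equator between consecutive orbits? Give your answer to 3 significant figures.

2880 km

Semi-major axis a = 6371 + 929 = 7300 km. Period T = 2π√(a³/μ) = 2π√(7300³/398600) = 6207.2 s = 103.45 min.
During one orbit Earth rotates (6207.2 / 86164) × 360° = 25.93°.
At the equator that is 25.93° × (2π·6371/360) km/° = 25.93 × 111.2 = 2884 km.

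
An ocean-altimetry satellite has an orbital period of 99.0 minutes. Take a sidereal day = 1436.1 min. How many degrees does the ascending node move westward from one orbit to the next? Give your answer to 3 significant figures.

T = 99.0 min = 5940.0 s.
During one orbit Earth rotates (5940.0 / 86166) × 360° = 24.82°.

24.8°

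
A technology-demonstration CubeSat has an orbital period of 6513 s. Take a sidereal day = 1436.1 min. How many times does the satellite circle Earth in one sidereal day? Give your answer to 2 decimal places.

13.23

Orbits per sidereal day = 86166 / 6513.0 = 13.230.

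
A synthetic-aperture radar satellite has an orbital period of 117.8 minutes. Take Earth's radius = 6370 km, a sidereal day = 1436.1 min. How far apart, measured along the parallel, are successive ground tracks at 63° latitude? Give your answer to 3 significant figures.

T = 117.8 min = 7068.0 s.
Node shift per orbit = (7068.0/86166) × 360° = 29.53°.
Equatorial spacing = 29.53 × 111.2 km/° = 3283 km.
At 63° latitude, spacing = 3283 × cos(63°) = 1490 km.

1490 km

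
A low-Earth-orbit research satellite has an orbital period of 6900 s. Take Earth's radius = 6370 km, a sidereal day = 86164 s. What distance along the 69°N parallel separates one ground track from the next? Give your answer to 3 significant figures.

1150 km

Node shift per orbit = (6900.0/86164) × 360° = 28.83°.
Equatorial spacing = 28.83 × 111.2 km/° = 3205 km.
At 69° latitude, spacing = 3205 × cos(69°) = 1149 km.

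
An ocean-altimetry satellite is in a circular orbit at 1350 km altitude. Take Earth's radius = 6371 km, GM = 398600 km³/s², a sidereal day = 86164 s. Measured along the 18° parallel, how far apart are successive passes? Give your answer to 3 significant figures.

2980 km

Semi-major axis a = 6371 + 1350 = 7721 km. Period T = 2π√(a³/μ) = 2π√(7721³/398600) = 6751.8 s = 112.53 min.
Node shift per orbit = (6751.8/86164) × 360° = 28.21°.
Equatorial spacing = 28.21 × 111.2 km/° = 3137 km.
At 18° latitude, spacing = 3137 × cos(18°) = 2983 km.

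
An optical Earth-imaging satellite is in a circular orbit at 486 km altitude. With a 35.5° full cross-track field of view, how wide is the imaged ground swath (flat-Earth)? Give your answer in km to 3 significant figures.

311 km

Half-angle = 35.5°/2 = 17.75°.
Swath width ≈ 2h·tan(θ/2) = 2 × 486 × tan(17.75°) = 311.1 km.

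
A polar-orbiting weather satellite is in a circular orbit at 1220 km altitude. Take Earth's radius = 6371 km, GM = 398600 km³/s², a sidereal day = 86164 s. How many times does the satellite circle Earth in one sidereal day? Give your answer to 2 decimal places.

13.09

Semi-major axis a = 6371 + 1220 = 7591 km. Period T = 2π√(a³/μ) = 2π√(7591³/398600) = 6582.0 s = 109.70 min.
Orbits per sidereal day = 86164 / 6582.0 = 13.091.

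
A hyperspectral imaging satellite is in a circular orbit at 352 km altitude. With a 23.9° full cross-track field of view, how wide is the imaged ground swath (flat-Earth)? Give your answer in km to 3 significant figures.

Half-angle = 23.9°/2 = 11.95°.
Swath width ≈ 2h·tan(θ/2) = 2 × 352 × tan(11.95°) = 149.0 km.

149 km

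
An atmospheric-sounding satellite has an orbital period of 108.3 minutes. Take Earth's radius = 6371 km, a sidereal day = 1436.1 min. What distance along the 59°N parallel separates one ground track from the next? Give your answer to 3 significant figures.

1550 km

T = 108.3 min = 6498.0 s.
Node shift per orbit = (6498.0/86166) × 360° = 27.15°.
Equatorial spacing = 27.15 × 111.2 km/° = 3019 km.
At 59° latitude, spacing = 3019 × cos(59°) = 1555 km.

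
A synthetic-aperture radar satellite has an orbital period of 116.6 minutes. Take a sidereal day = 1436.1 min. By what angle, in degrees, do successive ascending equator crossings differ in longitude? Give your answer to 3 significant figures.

T = 116.6 min = 6996.0 s.
During one orbit Earth rotates (6996.0 / 86166) × 360° = 29.23°.

29.2°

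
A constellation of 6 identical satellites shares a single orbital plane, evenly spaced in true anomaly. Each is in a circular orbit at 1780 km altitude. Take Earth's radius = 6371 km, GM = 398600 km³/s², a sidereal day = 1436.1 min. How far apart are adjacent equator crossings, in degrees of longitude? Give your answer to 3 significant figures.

5.10°

Semi-major axis a = 6371 + 1780 = 8151 km. Period T = 2π√(a³/μ) = 2π√(8151³/398600) = 7323.6 s = 122.06 min.
Single-satellite node shift = (7323.6/86166) × 360° = 30.60°.
With 6 satellites evenly phased, successive equator crossings are 30.60/6 = 5.100° apart.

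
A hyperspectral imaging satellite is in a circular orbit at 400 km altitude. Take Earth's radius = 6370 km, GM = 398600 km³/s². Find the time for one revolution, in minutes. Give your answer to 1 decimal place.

92.4 min

Semi-major axis a = 6370 + 400 = 6770 km. Period T = 2π√(a³/μ) = 2π√(6770³/398600) = 5543.6 s = 92.39 min.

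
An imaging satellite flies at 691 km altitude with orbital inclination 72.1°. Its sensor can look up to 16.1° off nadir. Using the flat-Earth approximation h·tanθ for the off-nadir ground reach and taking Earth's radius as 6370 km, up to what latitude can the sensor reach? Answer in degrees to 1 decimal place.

For a prograde orbit the ground track reaches latitude ±i = ±72.1°.
Sensor half-swath on the ground ≈ 691·tan(16.1°) = 199 km = 1.79° of latitude.
Maximum observable latitude ≈ 72.1 + 1.79 = 73.9°.

73.9°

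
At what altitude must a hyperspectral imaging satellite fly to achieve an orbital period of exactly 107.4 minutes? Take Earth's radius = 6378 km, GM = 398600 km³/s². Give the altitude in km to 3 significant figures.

1110 km

T = 107.4 min = 6444.0 s.
From T = 2π√(a³/μ): a = (μ T²/4π²)^(1/3) = (398600 × 6444.0² / 4π²)^(1/3) = 7485 km.
Altitude h = a − R = 7485 − 6378 = 1107 km.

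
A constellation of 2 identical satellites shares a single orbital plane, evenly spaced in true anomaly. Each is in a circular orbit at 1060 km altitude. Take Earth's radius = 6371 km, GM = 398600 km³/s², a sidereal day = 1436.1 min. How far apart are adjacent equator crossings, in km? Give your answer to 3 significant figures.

1480 km

Semi-major axis a = 6371 + 1060 = 7431 km. Period T = 2π√(a³/μ) = 2π√(7431³/398600) = 6375.0 s = 106.25 min.
Single-satellite node shift = (6375.0/86166) × 360° = 26.63°.
With 2 satellites evenly phased, successive equator crossings are 26.63/2 = 13.317° apart.
That is 13.317 × 111.2 = 1481 km at the equator.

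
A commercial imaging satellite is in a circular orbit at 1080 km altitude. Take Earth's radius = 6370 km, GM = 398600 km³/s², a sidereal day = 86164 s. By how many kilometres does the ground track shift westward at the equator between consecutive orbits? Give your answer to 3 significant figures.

Semi-major axis a = 6370 + 1080 = 7450 km. Period T = 2π√(a³/μ) = 2π√(7450³/398600) = 6399.5 s = 106.66 min.
During one orbit Earth rotates (6399.5 / 86164) × 360° = 26.74°.
At the equator that is 26.74° × (2π·6370/360) km/° = 26.74 × 111.2 = 2973 km.

2970 km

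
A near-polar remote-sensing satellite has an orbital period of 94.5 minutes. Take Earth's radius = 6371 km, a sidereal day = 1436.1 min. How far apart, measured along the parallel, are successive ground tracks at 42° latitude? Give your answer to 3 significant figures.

T = 94.5 min = 5670.0 s.
Node shift per orbit = (5670.0/86166) × 360° = 23.69°.
Equatorial spacing = 23.69 × 111.2 km/° = 2634 km.
At 42° latitude, spacing = 2634 × cos(42°) = 1958 km.

1960 km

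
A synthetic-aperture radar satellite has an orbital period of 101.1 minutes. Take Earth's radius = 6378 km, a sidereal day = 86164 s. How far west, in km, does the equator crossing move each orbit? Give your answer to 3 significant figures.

T = 101.1 min = 6066.0 s.
During one orbit Earth rotates (6066.0 / 86164) × 360° = 25.34°.
At the equator that is 25.34° × (2π·6378/360) km/° = 25.34 × 111.3 = 2821 km.

2820 km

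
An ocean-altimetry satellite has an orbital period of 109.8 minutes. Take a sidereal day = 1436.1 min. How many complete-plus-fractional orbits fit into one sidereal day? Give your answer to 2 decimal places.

13.08

T = 109.8 min = 6588.0 s.
Orbits per sidereal day = 86166 / 6588.0 = 13.079.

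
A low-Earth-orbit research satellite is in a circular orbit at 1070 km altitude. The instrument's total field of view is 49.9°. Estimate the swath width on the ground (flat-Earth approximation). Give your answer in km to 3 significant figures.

Half-angle = 49.9°/2 = 24.95°.
Swath width ≈ 2h·tan(θ/2) = 2 × 1070 × tan(24.95°) = 995.6 km.

996 km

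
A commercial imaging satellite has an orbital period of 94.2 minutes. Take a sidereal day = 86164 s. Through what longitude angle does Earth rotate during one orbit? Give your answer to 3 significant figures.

23.6°

T = 94.2 min = 5652.0 s.
During one orbit Earth rotates (5652.0 / 86164) × 360° = 23.61°.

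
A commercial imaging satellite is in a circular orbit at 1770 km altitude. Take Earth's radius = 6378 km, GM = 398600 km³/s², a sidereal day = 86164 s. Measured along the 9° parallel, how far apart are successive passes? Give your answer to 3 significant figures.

Semi-major axis a = 6378 + 1770 = 8148 km. Period T = 2π√(a³/μ) = 2π√(8148³/398600) = 7319.6 s = 121.99 min.
Node shift per orbit = (7319.6/86164) × 360° = 30.58°.
Equatorial spacing = 30.58 × 111.3 km/° = 3404 km.
At 9° latitude, spacing = 3404 × cos(9°) = 3362 km.

3360 km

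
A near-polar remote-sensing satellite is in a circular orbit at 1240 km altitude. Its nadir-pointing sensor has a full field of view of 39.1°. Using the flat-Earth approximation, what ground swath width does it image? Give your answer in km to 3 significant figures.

881 km

Half-angle = 39.1°/2 = 19.55°.
Swath width ≈ 2h·tan(θ/2) = 2 × 1240 × tan(19.55°) = 880.7 km.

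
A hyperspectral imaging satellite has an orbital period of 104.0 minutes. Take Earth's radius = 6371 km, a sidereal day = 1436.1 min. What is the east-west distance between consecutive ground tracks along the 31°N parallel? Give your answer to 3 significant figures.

2480 km

T = 104.0 min = 6240.0 s.
Node shift per orbit = (6240.0/86166) × 360° = 26.07°.
Equatorial spacing = 26.07 × 111.2 km/° = 2899 km.
At 31° latitude, spacing = 2899 × cos(31°) = 2485 km.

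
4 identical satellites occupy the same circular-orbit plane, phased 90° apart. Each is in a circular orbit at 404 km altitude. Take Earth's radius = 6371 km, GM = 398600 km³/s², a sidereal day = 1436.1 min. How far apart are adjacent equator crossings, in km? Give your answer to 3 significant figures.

Semi-major axis a = 6371 + 404 = 6775 km. Period T = 2π√(a³/μ) = 2π√(6775³/398600) = 5549.8 s = 92.50 min.
Single-satellite node shift = (5549.8/86166) × 360° = 23.19°.
With 4 satellites evenly phased, successive equator crossings are 23.19/4 = 5.797° apart.
That is 5.797 × 111.2 = 645 km at the equator.

645 km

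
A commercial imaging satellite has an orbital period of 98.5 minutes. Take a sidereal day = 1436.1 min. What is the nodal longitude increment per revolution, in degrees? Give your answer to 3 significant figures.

T = 98.5 min = 5910.0 s.
During one orbit Earth rotates (5910.0 / 86166) × 360° = 24.69°.

24.7°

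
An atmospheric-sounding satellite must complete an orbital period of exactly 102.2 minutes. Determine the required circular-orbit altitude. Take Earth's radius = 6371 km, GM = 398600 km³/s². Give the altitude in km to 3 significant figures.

T = 102.2 min = 6132.0 s.
From T = 2π√(a³/μ): a = (μ T²/4π²)^(1/3) = (398600 × 6132.0² / 4π²)^(1/3) = 7241 km.
Altitude h = a − R = 7241 − 6371 = 870 km.

870 km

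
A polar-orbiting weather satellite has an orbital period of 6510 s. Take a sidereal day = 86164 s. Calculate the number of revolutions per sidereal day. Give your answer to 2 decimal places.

Orbits per sidereal day = 86164 / 6510.0 = 13.236.

13.24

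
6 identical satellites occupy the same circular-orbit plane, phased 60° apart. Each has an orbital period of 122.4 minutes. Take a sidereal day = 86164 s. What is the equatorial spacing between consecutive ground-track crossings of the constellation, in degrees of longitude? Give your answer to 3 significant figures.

T = 122.4 min = 7344.0 s.
Single-satellite node shift = (7344.0/86164) × 360° = 30.68°.
With 6 satellites evenly phased, successive equator crossings are 30.68/6 = 5.114° apart.

5.11°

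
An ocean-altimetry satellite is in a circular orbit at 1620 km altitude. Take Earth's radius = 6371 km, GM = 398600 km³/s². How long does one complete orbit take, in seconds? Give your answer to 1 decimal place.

7109.1 seconds

Semi-major axis a = 6371 + 1620 = 7991 km. Period T = 2π√(a³/μ) = 2π√(7991³/398600) = 7109.1 s = 118.48 min.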